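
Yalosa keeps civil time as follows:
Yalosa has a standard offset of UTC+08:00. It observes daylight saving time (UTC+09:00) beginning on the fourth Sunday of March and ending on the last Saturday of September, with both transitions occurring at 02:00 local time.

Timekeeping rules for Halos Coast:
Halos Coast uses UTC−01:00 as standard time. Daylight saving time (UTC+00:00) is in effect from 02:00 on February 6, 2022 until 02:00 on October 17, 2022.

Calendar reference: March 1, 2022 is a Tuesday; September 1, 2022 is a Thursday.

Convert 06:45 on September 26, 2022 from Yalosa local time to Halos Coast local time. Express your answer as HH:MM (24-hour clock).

22:45

1 March 2022 is a Tuesday, so the first Sunday is March 6 and the fourth is March 27.
1 September 2022 is a Thursday, so Saturdays fall on 3, 10, 17, 24; the last is September 24.
Daylight saving runs 27 March – 24 September; September 26, 2022 is outside that window, so Yalosa is on standard time at UTC+08:00.
06:45 Yalosa − 8h = 22:45 UTC (rolling into the previous day, 25 September 2022).
At the standard offset (UTC−01:00), 22:45 UTC − 1h = 21:45 Halos Coast standard time.
The standard-time date in Halos Coast, September 25, 2022, falls between 6 February and 17 October, so daylight saving is in effect and Halos Coast is at UTC+00:00.
22:45 UTC + 0h = 22:45 Halos Coast.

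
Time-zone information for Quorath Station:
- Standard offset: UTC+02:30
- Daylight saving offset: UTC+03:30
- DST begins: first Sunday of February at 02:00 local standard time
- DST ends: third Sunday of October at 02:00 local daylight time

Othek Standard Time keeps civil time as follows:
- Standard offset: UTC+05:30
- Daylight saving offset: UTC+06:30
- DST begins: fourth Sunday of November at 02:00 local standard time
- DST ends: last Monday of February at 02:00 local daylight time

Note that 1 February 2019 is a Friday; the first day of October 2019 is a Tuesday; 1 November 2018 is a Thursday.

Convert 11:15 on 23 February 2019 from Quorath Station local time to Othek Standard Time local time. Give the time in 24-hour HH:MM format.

14:15

1 February 2019 is a Friday, so the first Sunday is February 3.
1 October 2019 is a Tuesday, so the first Sunday is October 6 and the third is October 20.
23 February 2019 falls between 3 February and 20 October, so daylight saving is in effect and Quorath Station is at UTC+03:30.
11:15 Quorath Station − 3h30m = 07:45 UTC.
1 November 2018 is a Thursday, so the first Sunday is November 4 and the fourth is November 25.
1 February 2019 is a Friday, so Mondays fall on 4, 11, 18, 25; the last is February 25.
At the standard offset (UTC+05:30), 07:45 UTC + 5h30m = 13:15 Othek Standard Time standard time.
Daylight saving runs 25 November 2018 – 25 February 2019; the standard-time date in Othek Standard Time, 23 February 2019, is inside that window, so Othek Standard Time is at UTC+06:30.
07:45 UTC + 6h30m = 14:15 Othek Standard Time.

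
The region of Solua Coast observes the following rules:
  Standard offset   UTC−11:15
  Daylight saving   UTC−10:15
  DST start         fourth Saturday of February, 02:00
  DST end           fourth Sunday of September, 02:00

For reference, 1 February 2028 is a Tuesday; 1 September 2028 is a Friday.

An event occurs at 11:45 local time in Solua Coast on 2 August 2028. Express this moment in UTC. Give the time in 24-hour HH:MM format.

22:00

1 February 2028 is a Tuesday, so the first Saturday is February 5 and the fourth is February 26.
1 September 2028 is a Friday, so the first Sunday is September 3 and the fourth is September 24.
2 August 2028 falls between 26 February and 24 September, so daylight saving is in effect and Solua Coast is at UTC−10:15.
11:45 local + 10h15m = 22:00 UTC.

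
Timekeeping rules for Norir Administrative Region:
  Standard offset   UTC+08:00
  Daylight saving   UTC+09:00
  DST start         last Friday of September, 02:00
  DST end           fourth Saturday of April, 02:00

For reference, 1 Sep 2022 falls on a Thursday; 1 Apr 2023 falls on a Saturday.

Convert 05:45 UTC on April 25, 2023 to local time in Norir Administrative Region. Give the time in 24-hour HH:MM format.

13:45

1 September 2022 is a Thursday, so Fridays fall on 2, 9, 16, 23, 30; the last is September 30.
1 April 2023 is a Saturday, so the first Saturday is April 1 and the fourth is April 22.
At the standard offset (UTC+08:00), 05:45 UTC + 8h = 13:45 Norir Administrative Region standard time.
The standard-time date in Norir Administrative Region, April 25, 2023, is outside the daylight-saving period (30 September 2022 – 22 April 2023), so Norir Administrative Region is on standard time, UTC+08:00.
05:45 UTC + 8h = 13:45 local.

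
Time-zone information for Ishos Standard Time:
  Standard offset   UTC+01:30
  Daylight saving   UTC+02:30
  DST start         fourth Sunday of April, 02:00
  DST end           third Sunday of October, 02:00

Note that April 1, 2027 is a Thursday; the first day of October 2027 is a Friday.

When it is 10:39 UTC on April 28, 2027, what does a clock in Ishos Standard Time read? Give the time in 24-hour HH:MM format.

1 April 2027 is a Thursday, so the first Sunday is April 4 and the fourth is April 25.
1 October 2027 is a Friday, so the first Sunday is October 3 and the third is October 17.
At the standard offset (UTC+01:30), 10:39 UTC + 1h30m = 12:09 Ishos Standard Time standard time.
Daylight saving runs 25 April – 17 October; the standard-time date in Ishos Standard Time, April 28, 2027, is inside that window, so Ishos Standard Time is at UTC+02:30.
10:39 UTC + 2h30m = 13:09 local.

13:09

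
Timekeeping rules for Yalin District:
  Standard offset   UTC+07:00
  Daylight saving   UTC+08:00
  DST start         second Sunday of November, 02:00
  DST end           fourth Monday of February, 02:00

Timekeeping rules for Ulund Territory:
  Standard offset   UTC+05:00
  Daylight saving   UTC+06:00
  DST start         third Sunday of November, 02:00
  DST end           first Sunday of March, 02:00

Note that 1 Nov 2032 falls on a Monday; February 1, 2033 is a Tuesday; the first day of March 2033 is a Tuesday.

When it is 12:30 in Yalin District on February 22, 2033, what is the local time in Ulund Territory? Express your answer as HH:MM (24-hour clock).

1 November 2032 is a Monday, so the first Sunday is November 7 and the second is November 14.
1 February 2033 is a Tuesday, so the first Monday is February 7 and the fourth is February 28.
Daylight saving runs 14 November 2032 – 28 February 2033; February 22, 2033 is inside that window, so Yalin District is at UTC+08:00.
12:30 Yalin District − 8h = 04:30 UTC.
1 November 2032 is a Monday, so the first Sunday is November 7 and the third is November 21.
1 March 2033 is a Tuesday, so the first Sunday is March 6.
At the standard offset (UTC+05:00), 04:30 UTC + 5h = 09:30 Ulund Territory standard time.
The standard-time date in Ulund Territory, February 22, 2033, falls between 21 November 2032 and 6 March 2033, so daylight saving is in effect and Ulund Territory is at UTC+06:00.
04:30 UTC + 6h = 10:30 Ulund Territory.

10:30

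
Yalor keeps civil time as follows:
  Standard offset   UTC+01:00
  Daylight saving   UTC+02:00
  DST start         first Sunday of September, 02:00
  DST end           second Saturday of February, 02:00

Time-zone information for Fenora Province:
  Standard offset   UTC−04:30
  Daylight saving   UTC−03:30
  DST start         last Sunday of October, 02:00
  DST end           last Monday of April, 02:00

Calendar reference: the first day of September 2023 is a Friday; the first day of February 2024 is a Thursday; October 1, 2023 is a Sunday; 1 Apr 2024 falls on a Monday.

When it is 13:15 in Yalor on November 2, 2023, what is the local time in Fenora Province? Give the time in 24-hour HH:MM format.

07:45

1 September 2023 is a Friday, so the first Sunday is September 3.
1 February 2024 is a Thursday, so the first Saturday is February 3 and the second is February 10.
November 2, 2023 lies within the daylight-saving period (3 September 2023 – 10 February 2024), so Yalor is on daylight time, UTC+02:00.
13:15 Yalor − 2h = 11:15 UTC.
1 October 2023 is a Sunday, so Sundays fall on 1, 8, 15, 22, 29; the last is October 29.
1 April 2024 is a Monday, so Mondays fall on 1, 8, 15, 22, 29; the last is April 29.
At the standard offset (UTC−04:30), 11:15 UTC − 4h30m = 06:45 Fenora Province standard time.
The standard-time date in Fenora Province, November 2, 2023, lies within the daylight-saving period (29 October 2023 – 29 April 2024), so Fenora Province is on daylight time, UTC−03:30.
11:15 UTC − 3h30m = 07:45 Fenora Province.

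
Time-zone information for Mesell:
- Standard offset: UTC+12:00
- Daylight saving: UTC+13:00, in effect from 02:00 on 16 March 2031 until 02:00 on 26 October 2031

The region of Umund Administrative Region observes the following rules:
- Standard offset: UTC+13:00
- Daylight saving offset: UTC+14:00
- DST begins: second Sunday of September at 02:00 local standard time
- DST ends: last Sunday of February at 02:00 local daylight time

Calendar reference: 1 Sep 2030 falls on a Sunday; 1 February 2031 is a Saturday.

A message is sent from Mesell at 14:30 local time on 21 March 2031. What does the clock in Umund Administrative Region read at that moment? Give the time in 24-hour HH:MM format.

14:30

21 March 2031 falls between 16 March and 26 October, so daylight saving is in effect and Mesell is at UTC+13:00.
14:30 Mesell − 13h = 01:30 UTC.
1 September 2030 is a Sunday, so the first Sunday is September 1 and the second is September 8.
1 February 2031 is a Saturday, so Sundays fall on 2, 9, 16, 23; the last is February 23.
At the standard offset (UTC+13:00), 01:30 UTC + 13h = 14:30 Umund Administrative Region standard time.
The standard-time date in Umund Administrative Region, 21 March 2031, is outside the daylight-saving period (8 September 2030 – 23 February 2031), so Umund Administrative Region is on standard time, UTC+13:00.
01:30 UTC + 13h = 14:30 Umund Administrative Region.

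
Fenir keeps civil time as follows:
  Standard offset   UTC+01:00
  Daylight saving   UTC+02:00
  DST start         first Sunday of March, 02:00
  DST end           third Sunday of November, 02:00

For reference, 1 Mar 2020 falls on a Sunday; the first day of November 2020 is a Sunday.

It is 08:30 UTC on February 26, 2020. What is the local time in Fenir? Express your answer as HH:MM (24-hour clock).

1 March 2020 is a Sunday, so the first Sunday is March 1.
1 November 2020 is a Sunday, so the first Sunday is November 1 and the third is November 15.
At the standard offset (UTC+01:00), 08:30 UTC + 1h = 09:30 Fenir standard time.
The standard-time date in Fenir, February 26, 2020, is outside the daylight-saving period (1 March – 15 November), so Fenir is on standard time, UTC+01:00.
08:30 UTC + 1h = 09:30 local.

09:30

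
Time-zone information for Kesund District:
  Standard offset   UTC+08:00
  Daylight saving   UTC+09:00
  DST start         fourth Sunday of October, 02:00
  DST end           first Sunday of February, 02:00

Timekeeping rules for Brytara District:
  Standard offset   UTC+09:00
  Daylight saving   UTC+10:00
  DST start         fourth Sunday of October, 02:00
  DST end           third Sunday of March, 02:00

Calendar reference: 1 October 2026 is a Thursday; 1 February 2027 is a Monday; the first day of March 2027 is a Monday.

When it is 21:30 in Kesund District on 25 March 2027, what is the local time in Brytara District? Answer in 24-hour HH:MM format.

1 October 2026 is a Thursday, so the first Sunday is October 4 and the fourth is October 25.
1 February 2027 is a Monday, so the first Sunday is February 7.
Daylight saving runs 25 October 2026 – 7 February 2027; 25 March 2027 is outside that window, so Kesund District is on standard time at UTC+08:00.
21:30 Kesund District − 8h = 13:30 UTC.
1 October 2026 is a Thursday, so the first Sunday is October 4 and the fourth is October 25.
1 March 2027 is a Monday, so the first Sunday is March 7 and the third is March 21.
At the standard offset (UTC+09:00), 13:30 UTC + 9h = 22:30 Brytara District standard time.
The standard-time date in Brytara District, 25 March 2027, does not fall between 25 October 2026 and 21 March 2027, so daylight saving is not in effect and Brytara District is at UTC+09:00.
13:30 UTC + 9h = 22:30 Brytara District.

22:30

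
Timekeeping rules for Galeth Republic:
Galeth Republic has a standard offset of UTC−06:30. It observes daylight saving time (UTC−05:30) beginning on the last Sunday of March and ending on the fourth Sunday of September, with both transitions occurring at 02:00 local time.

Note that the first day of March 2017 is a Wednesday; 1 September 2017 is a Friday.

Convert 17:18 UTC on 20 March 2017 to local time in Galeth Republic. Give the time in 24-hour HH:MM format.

10:48

1 March 2017 is a Wednesday, so Sundays fall on 5, 12, 19, 26; the last is March 26.
1 September 2017 is a Friday, so the first Sunday is September 3 and the fourth is September 24.
At the standard offset (UTC−06:30), 17:18 UTC − 6h30m = 10:48 Galeth Republic standard time.
The standard-time date in Galeth Republic, 20 March 2017, is outside the daylight-saving period (26 March – 24 September), so Galeth Republic is on standard time, UTC−06:30.
17:18 UTC − 6h30m = 10:48 local.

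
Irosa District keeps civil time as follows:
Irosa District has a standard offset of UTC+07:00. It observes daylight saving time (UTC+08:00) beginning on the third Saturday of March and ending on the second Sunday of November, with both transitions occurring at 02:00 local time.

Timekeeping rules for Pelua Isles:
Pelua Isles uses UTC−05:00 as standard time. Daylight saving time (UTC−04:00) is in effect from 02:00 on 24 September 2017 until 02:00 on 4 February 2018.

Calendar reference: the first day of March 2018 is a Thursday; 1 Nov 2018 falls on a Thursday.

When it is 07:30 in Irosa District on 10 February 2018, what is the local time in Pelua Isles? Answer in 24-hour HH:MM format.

1 March 2018 is a Thursday, so the first Saturday is March 3 and the third is March 17.
1 November 2018 is a Thursday, so the first Sunday is November 4 and the second is November 11.
Daylight saving runs 17 March – 11 November; 10 February 2018 is outside that window, so Irosa District is on standard time at UTC+07:00.
07:30 Irosa District − 7h = 00:30 UTC.
At the standard offset (UTC−05:00), 00:30 UTC − 5h = 19:30 Pelua Isles standard time (rolling into the previous day, 9 February 2018).
The standard-time date in Pelua Isles, 9 February 2018, does not fall between 24 September 2017 and 4 February 2018, so daylight saving is not in effect and Pelua Isles is at UTC−05:00.
00:30 UTC − 5h = 19:30 Pelua Isles (rolling into the previous day, 9 February 2018).

19:30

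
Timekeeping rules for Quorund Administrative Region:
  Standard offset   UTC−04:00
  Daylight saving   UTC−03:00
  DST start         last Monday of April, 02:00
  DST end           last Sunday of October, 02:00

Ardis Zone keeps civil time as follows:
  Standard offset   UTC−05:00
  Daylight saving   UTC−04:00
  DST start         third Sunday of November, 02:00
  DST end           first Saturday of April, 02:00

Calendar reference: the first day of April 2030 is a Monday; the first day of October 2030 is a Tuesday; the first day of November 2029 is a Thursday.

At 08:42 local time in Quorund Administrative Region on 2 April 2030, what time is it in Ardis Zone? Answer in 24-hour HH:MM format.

08:42

1 April 2030 is a Monday, so Mondays fall on 1, 8, 15, 22, 29; the last is April 29.
1 October 2030 is a Tuesday, so Sundays fall on 6, 13, 20, 27; the last is October 27.
2 April 2030 does not fall between 29 April and 27 October, so daylight saving is not in effect and Quorund Administrative Region is at UTC−04:00.
08:42 Quorund Administrative Region + 4h = 12:42 UTC.
1 November 2029 is a Thursday, so the first Sunday is November 4 and the third is November 18.
1 April 2030 is a Monday, so the first Saturday is April 6.
At the standard offset (UTC−05:00), 12:42 UTC − 5h = 07:42 Ardis Zone standard time.
The standard-time date in Ardis Zone, 2 April 2030, falls between 18 November 2029 and 6 April 2030, so daylight saving is in effect and Ardis Zone is at UTC−04:00.
12:42 UTC − 4h = 08:42 Ardis Zone.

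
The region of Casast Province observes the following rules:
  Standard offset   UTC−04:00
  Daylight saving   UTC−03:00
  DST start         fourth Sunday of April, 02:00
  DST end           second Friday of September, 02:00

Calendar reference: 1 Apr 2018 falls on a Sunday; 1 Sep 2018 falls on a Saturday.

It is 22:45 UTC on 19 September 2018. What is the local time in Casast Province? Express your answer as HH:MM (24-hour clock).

1 April 2018 is a Sunday, so the first Sunday is April 1 and the fourth is April 22.
1 September 2018 is a Saturday, so the first Friday is September 7 and the second is September 14.
At the standard offset (UTC−04:00), 22:45 UTC − 4h = 18:45 Casast Province standard time.
The standard-time date in Casast Province, 19 September 2018, does not fall between 22 April and 14 September, so daylight saving is not in effect and Casast Province is at UTC−04:00.
22:45 UTC − 4h = 18:45 local.

18:45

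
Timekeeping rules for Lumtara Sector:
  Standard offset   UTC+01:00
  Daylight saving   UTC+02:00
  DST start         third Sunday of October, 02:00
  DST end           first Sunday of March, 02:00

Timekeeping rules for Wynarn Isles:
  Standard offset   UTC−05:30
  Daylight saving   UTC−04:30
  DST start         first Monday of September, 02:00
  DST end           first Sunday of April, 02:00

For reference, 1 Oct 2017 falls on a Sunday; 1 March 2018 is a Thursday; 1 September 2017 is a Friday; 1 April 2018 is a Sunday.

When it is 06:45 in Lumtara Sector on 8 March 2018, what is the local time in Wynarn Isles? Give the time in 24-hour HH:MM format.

1 October 2017 is a Sunday, so the first Sunday is October 1 and the third is October 15.
1 March 2018 is a Thursday, so the first Sunday is March 4.
Daylight saving runs 15 October 2017 – 4 March 2018; 8 March 2018 is outside that window, so Lumtara Sector is on standard time at UTC+01:00.
06:45 Lumtara Sector − 1h = 05:45 UTC.
1 September 2017 is a Friday, so the first Monday is September 4.
1 April 2018 is a Sunday, so the first Sunday is April 1.
At the standard offset (UTC−05:30), 05:45 UTC − 5h30m = 00:15 Wynarn Isles standard time.
The standard-time date in Wynarn Isles, 8 March 2018, falls between 4 September 2017 and 1 April 2018, so daylight saving is in effect and Wynarn Isles is at UTC−04:30.
05:45 UTC − 4h30m = 01:15 Wynarn Isles.

01:15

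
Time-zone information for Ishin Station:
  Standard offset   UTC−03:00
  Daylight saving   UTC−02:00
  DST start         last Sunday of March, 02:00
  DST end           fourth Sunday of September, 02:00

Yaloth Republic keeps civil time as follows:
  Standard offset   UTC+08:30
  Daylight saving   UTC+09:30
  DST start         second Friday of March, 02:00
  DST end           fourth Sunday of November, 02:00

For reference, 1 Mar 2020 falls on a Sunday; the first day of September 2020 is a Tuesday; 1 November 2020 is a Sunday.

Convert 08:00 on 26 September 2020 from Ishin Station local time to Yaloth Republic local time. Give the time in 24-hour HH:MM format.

1 March 2020 is a Sunday, so Sundays fall on 1, 8, 15, 22, 29; the last is March 29.
1 September 2020 is a Tuesday, so the first Sunday is September 6 and the fourth is September 27.
Daylight saving runs 29 March – 27 September; 26 September 2020 is inside that window, so Ishin Station is at UTC−02:00.
08:00 Ishin Station + 2h = 10:00 UTC.
1 March 2020 is a Sunday, so the first Friday is March 6 and the second is March 13.
1 November 2020 is a Sunday, so the first Sunday is November 1 and the fourth is November 22.
At the standard offset (UTC+08:30), 10:00 UTC + 8h30m = 18:30 Yaloth Republic standard time.
The standard-time date in Yaloth Republic, 26 September 2020, falls between 13 March and 22 November, so daylight saving is in effect and Yaloth Republic is at UTC+09:30.
10:00 UTC + 9h30m = 19:30 Yaloth Republic.

19:30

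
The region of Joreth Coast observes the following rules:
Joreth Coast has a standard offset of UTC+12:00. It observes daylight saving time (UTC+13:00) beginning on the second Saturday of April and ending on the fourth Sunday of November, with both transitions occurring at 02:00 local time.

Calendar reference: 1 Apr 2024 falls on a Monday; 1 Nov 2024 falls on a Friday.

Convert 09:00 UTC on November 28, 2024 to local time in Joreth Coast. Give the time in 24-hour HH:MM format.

1 April 2024 is a Monday, so the first Saturday is April 6 and the second is April 13.
1 November 2024 is a Friday, so the first Sunday is November 3 and the fourth is November 24.
At the standard offset (UTC+12:00), 09:00 UTC + 12h = 21:00 Joreth Coast standard time.
Daylight saving runs 13 April – 24 November; the standard-time date in Joreth Coast, November 28, 2024, is outside that window, so Joreth Coast is on standard time at UTC+12:00.
09:00 UTC + 12h = 21:00 local.

21:00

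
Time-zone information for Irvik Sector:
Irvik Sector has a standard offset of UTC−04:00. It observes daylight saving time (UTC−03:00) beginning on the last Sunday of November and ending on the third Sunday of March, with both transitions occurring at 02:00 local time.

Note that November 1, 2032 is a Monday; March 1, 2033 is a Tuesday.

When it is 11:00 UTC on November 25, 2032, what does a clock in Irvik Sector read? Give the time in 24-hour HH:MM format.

07:00

1 November 2032 is a Monday, so Sundays fall on 7, 14, 21, 28; the last is November 28.
1 March 2033 is a Tuesday, so the first Sunday is March 6 and the third is March 20.
At the standard offset (UTC−04:00), 11:00 UTC − 4h = 07:00 Irvik Sector standard time.
Daylight saving runs 28 November 2032 – 20 March 2033; the standard-time date in Irvik Sector, November 25, 2032, is outside that window, so Irvik Sector is on standard time at UTC−04:00.
11:00 UTC − 4h = 07:00 local.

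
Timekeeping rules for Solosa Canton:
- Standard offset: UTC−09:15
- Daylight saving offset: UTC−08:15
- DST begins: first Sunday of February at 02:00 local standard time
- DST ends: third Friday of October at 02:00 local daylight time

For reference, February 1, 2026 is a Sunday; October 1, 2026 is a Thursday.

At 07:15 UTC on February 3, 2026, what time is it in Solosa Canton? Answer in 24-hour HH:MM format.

23:00

1 February 2026 is a Sunday, so the first Sunday is February 1.
1 October 2026 is a Thursday, so the first Friday is October 2 and the third is October 16.
At the standard offset (UTC−09:15), 07:15 UTC − 9h15m = 22:00 Solosa Canton standard time (rolling into the previous day, 2 February 2026).
The standard-time date in Solosa Canton, February 2, 2026, falls between 1 February and 16 October, so daylight saving is in effect and Solosa Canton is at UTC−08:15.
07:15 UTC − 8h15m = 23:00 local (rolling into the previous day, 2 February 2026).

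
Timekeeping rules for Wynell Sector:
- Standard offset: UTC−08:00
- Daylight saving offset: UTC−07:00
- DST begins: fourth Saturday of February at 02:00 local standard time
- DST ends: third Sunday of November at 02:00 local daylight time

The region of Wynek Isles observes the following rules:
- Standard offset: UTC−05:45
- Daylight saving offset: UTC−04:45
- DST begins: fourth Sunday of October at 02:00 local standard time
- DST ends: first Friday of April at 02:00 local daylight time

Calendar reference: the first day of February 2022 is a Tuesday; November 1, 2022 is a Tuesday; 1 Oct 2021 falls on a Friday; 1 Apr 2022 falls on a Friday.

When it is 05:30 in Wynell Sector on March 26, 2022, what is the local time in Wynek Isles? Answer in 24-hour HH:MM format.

07:45

1 February 2022 is a Tuesday, so the first Saturday is February 5 and the fourth is February 26.
1 November 2022 is a Tuesday, so the first Sunday is November 6 and the third is November 20.
Daylight saving runs 26 February – 20 November; March 26, 2022 is inside that window, so Wynell Sector is at UTC−07:00.
05:30 Wynell Sector + 7h = 12:30 UTC.
1 October 2021 is a Friday, so the first Sunday is October 3 and the fourth is October 24.
1 April 2022 is a Friday, so the first Friday is April 1.
At the standard offset (UTC−05:45), 12:30 UTC − 5h45m = 06:45 Wynek Isles standard time.
Daylight saving runs 24 October 2021 – 1 April 2022; the standard-time date in Wynek Isles, March 26, 2022, is inside that window, so Wynek Isles is at UTC−04:45.
12:30 UTC − 4h45m = 07:45 Wynek Isles.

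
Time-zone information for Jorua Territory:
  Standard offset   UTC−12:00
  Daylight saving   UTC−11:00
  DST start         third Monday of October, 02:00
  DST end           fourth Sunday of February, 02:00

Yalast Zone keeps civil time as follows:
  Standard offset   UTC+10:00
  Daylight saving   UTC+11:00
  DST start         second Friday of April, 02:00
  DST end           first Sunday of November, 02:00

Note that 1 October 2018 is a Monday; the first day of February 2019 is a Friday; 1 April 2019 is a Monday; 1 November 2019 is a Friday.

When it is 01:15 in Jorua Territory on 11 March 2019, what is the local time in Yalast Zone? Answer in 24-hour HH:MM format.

1 October 2018 is a Monday, so the first Monday is October 1 and the third is October 15.
1 February 2019 is a Friday, so the first Sunday is February 3 and the fourth is February 24.
11 March 2019 does not fall between 15 October 2018 and 24 February 2019, so daylight saving is not in effect and Jorua Territory is at UTC−12:00.
01:15 Jorua Territory + 12h = 13:15 UTC.
1 April 2019 is a Monday, so the first Friday is April 5 and the second is April 12.
1 November 2019 is a Friday, so the first Sunday is November 3.
At the standard offset (UTC+10:00), 13:15 UTC + 10h = 23:15 Yalast Zone standard time.
Daylight saving runs 12 April – 3 November; the standard-time date in Yalast Zone, 11 March 2019, is outside that window, so Yalast Zone is on standard time at UTC+10:00.
13:15 UTC + 10h = 23:15 Yalast Zone.

23:15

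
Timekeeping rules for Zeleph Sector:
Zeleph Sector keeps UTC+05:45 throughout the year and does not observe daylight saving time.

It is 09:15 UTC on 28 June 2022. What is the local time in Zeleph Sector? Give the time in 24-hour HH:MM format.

Zeleph Sector stays on UTC+05:45 all year.
09:15 UTC + 5h45m = 15:00 local.

15:00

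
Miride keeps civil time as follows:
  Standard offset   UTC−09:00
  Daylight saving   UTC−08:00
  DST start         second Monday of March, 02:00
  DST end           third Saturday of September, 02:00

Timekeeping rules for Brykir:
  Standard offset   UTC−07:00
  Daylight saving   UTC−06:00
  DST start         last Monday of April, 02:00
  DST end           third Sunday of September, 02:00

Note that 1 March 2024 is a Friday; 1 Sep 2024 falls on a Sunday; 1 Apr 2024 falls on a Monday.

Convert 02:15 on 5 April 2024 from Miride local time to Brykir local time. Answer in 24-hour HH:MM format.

03:15

1 March 2024 is a Friday, so the first Monday is March 4 and the second is March 11.
1 September 2024 is a Sunday, so the first Saturday is September 7 and the third is September 21.
5 April 2024 lies within the daylight-saving period (11 March – 21 September), so Miride is on daylight time, UTC−08:00.
02:15 Miride + 8h = 10:15 UTC.
1 April 2024 is a Monday, so Mondays fall on 1, 8, 15, 22, 29; the last is April 29.
1 September 2024 is a Sunday, so the first Sunday is September 1 and the third is September 15.
At the standard offset (UTC−07:00), 10:15 UTC − 7h = 03:15 Brykir standard time.
The standard-time date in Brykir, 5 April 2024, does not fall between 29 April and 15 September, so daylight saving is not in effect and Brykir is at UTC−07:00.
10:15 UTC − 7h = 03:15 Brykir.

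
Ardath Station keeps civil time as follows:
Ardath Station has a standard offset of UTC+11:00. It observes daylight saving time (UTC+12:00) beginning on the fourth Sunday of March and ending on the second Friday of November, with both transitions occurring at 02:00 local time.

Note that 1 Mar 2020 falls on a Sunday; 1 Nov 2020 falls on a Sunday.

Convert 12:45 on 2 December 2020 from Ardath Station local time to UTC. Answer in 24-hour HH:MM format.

01:45

1 March 2020 is a Sunday, so the first Sunday is March 1 and the fourth is March 22.
1 November 2020 is a Sunday, so the first Friday is November 6 and the second is November 13.
Daylight saving runs 22 March – 13 November; 2 December 2020 is outside that window, so Ardath Station is on standard time at UTC+11:00.
12:45 local − 11h = 01:45 UTC.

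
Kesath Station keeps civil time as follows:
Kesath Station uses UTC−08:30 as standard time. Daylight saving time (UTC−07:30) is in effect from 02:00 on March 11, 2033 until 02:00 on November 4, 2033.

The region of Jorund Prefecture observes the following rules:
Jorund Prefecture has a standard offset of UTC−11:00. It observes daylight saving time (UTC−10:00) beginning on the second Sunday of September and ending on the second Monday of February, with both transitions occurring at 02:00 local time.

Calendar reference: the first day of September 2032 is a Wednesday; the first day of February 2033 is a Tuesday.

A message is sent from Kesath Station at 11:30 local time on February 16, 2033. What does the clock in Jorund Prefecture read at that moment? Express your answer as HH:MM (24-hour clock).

09:00

Daylight saving runs 11 March – 4 November; February 16, 2033 is outside that window, so Kesath Station is on standard time at UTC−08:30.
11:30 Kesath Station + 8h30m = 20:00 UTC.
1 September 2032 is a Wednesday, so the first Sunday is September 5 and the second is September 12.
1 February 2033 is a Tuesday, so the first Monday is February 7 and the second is February 14.
At the standard offset (UTC−11:00), 20:00 UTC − 11h = 09:00 Jorund Prefecture standard time.
The standard-time date in Jorund Prefecture, February 16, 2033, is outside the daylight-saving period (12 September 2032 – 14 February 2033), so Jorund Prefecture is on standard time, UTC−11:00.
20:00 UTC − 11h = 09:00 Jorund Prefecture.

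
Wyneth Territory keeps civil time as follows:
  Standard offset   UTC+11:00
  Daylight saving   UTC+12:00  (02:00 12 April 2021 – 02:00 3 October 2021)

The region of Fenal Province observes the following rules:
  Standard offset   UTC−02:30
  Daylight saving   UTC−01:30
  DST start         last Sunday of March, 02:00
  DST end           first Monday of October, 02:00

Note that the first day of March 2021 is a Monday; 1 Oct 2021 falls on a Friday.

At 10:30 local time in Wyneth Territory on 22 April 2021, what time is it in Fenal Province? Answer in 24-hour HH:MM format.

22 April 2021 falls between 12 April and 3 October, so daylight saving is in effect and Wyneth Territory is at UTC+12:00.
10:30 Wyneth Territory − 12h = 22:30 UTC (rolling into the previous day, 21 April 2021).
1 March 2021 is a Monday, so Sundays fall on 7, 14, 21, 28; the last is March 28.
1 October 2021 is a Friday, so the first Monday is October 4.
At the standard offset (UTC−02:30), 22:30 UTC − 2h30m = 20:00 Fenal Province standard time.
The standard-time date in Fenal Province, 21 April 2021, lies within the daylight-saving period (28 March – 4 October), so Fenal Province is on daylight time, UTC−01:30.
22:30 UTC − 1h30m = 21:00 Fenal Province.

21:00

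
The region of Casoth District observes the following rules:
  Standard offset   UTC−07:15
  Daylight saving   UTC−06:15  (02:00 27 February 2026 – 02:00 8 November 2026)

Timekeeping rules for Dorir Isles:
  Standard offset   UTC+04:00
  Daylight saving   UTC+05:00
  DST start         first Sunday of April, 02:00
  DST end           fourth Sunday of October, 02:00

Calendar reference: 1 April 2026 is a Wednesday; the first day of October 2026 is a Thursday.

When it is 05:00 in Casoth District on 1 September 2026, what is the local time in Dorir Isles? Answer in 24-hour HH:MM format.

Daylight saving runs 27 February – 8 November; 1 September 2026 is inside that window, so Casoth District is at UTC−06:15.
05:00 Casoth District + 6h15m = 11:15 UTC.
1 April 2026 is a Wednesday, so the first Sunday is April 5.
1 October 2026 is a Thursday, so the first Sunday is October 4 and the fourth is October 25.
At the standard offset (UTC+04:00), 11:15 UTC + 4h = 15:15 Dorir Isles standard time.
Daylight saving runs 5 April – 25 October; the standard-time date in Dorir Isles, 1 September 2026, is inside that window, so Dorir Isles is at UTC+05:00.
11:15 UTC + 5h = 16:15 Dorir Isles.

16:15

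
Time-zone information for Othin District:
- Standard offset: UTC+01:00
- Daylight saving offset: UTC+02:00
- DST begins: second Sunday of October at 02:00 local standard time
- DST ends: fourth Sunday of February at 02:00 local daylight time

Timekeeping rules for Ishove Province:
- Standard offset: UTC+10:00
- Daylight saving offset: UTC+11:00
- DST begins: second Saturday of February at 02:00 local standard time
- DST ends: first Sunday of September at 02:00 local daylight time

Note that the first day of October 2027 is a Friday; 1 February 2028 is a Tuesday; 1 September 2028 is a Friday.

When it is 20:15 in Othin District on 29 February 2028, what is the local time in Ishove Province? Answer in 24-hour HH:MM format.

06:15

1 October 2027 is a Friday, so the first Sunday is October 3 and the second is October 10.
1 February 2028 is a Tuesday, so the first Sunday is February 6 and the fourth is February 27.
Daylight saving runs 10 October 2027 – 27 February 2028; 29 February 2028 is outside that window, so Othin District is on standard time at UTC+01:00.
20:15 Othin District − 1h = 19:15 UTC.
1 February 2028 is a Tuesday, so the first Saturday is February 5 and the second is February 12.
1 September 2028 is a Friday, so the first Sunday is September 3.
At the standard offset (UTC+10:00), 19:15 UTC + 10h = 05:15 Ishove Province standard time (rolling into the next day, 1 March 2028).
The standard-time date in Ishove Province, 1 March 2028, falls between 12 February and 3 September, so daylight saving is in effect and Ishove Province is at UTC+11:00.
19:15 UTC + 11h = 06:15 Ishove Province (rolling into the next day, 1 March 2028).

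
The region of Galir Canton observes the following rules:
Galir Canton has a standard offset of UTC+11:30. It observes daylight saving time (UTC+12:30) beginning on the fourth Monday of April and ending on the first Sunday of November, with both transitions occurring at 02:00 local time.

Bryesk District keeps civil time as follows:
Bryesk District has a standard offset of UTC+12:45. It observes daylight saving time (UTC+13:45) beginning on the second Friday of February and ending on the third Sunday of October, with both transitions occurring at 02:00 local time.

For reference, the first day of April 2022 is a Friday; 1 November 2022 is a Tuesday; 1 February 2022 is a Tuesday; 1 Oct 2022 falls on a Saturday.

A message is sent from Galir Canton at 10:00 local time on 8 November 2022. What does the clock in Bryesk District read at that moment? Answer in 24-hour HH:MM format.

11:15

1 April 2022 is a Friday, so the first Monday is April 4 and the fourth is April 25.
1 November 2022 is a Tuesday, so the first Sunday is November 6.
8 November 2022 does not fall between 25 April and 6 November, so daylight saving is not in effect and Galir Canton is at UTC+11:30.
10:00 Galir Canton − 11h30m = 22:30 UTC (rolling into the previous day, 7 November 2022).
1 February 2022 is a Tuesday, so the first Friday is February 4 and the second is February 11.
1 October 2022 is a Saturday, so the first Sunday is October 2 and the third is October 16.
At the standard offset (UTC+12:45), 22:30 UTC + 12h45m = 11:15 Bryesk District standard time (rolling into the next day, 8 November 2022).
The standard-time date in Bryesk District, 8 November 2022, is outside the daylight-saving period (11 February – 16 October), so Bryesk District is on standard time, UTC+12:45.
22:30 UTC + 12h45m = 11:15 Bryesk District (rolling into the next day, 8 November 2022).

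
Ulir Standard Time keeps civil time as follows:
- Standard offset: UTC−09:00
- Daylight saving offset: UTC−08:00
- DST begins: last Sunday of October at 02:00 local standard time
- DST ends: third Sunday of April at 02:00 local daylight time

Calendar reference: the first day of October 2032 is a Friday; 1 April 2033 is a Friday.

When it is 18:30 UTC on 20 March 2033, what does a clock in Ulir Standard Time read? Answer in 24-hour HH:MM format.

10:30

1 October 2032 is a Friday, so Sundays fall on 3, 10, 17, 24, 31; the last is October 31.
1 April 2033 is a Friday, so the first Sunday is April 3 and the third is April 17.
At the standard offset (UTC−09:00), 18:30 UTC − 9h = 09:30 Ulir Standard Time standard time.
The standard-time date in Ulir Standard Time, 20 March 2033, lies within the daylight-saving period (31 October 2032 – 17 April 2033), so Ulir Standard Time is on daylight time, UTC−08:00.
18:30 UTC − 8h = 10:30 local.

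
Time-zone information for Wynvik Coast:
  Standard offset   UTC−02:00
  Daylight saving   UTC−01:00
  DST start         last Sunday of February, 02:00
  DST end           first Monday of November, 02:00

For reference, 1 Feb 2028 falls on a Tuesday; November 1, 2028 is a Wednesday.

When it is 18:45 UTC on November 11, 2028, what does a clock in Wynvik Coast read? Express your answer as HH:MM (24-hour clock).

16:45

1 February 2028 is a Tuesday, so Sundays fall on 6, 13, 20, 27; the last is February 27.
1 November 2028 is a Wednesday, so the first Monday is November 6.
At the standard offset (UTC−02:00), 18:45 UTC − 2h = 16:45 Wynvik Coast standard time.
The standard-time date in Wynvik Coast, November 11, 2028, does not fall between 27 February and 6 November, so daylight saving is not in effect and Wynvik Coast is at UTC−02:00.
18:45 UTC − 2h = 16:45 local.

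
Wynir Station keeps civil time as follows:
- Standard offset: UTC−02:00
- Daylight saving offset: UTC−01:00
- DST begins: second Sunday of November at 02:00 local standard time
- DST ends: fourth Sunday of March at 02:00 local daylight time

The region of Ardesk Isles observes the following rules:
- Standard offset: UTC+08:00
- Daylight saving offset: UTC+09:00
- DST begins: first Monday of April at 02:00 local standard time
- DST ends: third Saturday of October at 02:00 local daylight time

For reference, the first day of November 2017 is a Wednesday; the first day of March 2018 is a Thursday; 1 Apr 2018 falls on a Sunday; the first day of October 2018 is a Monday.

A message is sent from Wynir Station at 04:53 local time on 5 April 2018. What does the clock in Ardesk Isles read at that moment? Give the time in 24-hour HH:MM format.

1 November 2017 is a Wednesday, so the first Sunday is November 5 and the second is November 12.
1 March 2018 is a Thursday, so the first Sunday is March 4 and the fourth is March 25.
Daylight saving runs 12 November 2017 – 25 March 2018; 5 April 2018 is outside that window, so Wynir Station is on standard time at UTC−02:00.
04:53 Wynir Station + 2h = 06:53 UTC.
1 April 2018 is a Sunday, so the first Monday is April 2.
1 October 2018 is a Monday, so the first Saturday is October 6 and the third is October 20.
At the standard offset (UTC+08:00), 06:53 UTC + 8h = 14:53 Ardesk Isles standard time.
Daylight saving runs 2 April – 20 October; the standard-time date in Ardesk Isles, 5 April 2018, is inside that window, so Ardesk Isles is at UTC+09:00.
06:53 UTC + 9h = 15:53 Ardesk Isles.

15:53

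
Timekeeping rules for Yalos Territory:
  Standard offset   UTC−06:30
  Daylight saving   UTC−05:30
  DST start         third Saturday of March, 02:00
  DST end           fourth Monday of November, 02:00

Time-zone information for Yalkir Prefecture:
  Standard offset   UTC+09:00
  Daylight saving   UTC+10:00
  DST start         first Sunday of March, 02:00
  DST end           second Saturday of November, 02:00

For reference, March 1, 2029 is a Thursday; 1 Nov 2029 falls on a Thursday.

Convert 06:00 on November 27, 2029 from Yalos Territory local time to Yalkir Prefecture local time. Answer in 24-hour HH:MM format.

21:30

1 March 2029 is a Thursday, so the first Saturday is March 3 and the third is March 17.
1 November 2029 is a Thursday, so the first Monday is November 5 and the fourth is November 26.
Daylight saving runs 17 March – 26 November; November 27, 2029 is outside that window, so Yalos Territory is on standard time at UTC−06:30.
06:00 Yalos Territory + 6h30m = 12:30 UTC.
1 March 2029 is a Thursday, so the first Sunday is March 4.
1 November 2029 is a Thursday, so the first Saturday is November 3 and the second is November 10.
At the standard offset (UTC+09:00), 12:30 UTC + 9h = 21:30 Yalkir Prefecture standard time.
The standard-time date in Yalkir Prefecture, November 27, 2029, does not fall between 4 March and 10 November, so daylight saving is not in effect and Yalkir Prefecture is at UTC+09:00.
12:30 UTC + 9h = 21:30 Yalkir Prefecture.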